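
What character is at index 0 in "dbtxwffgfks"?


Input string: 'dbtxwffgfks'
Operation: get character at index 0
Index mapping: s[0]='d'
Result: 'd'


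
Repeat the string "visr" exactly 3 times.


Input string: 'visr'
Operation: repeat 3 times
Concatenation: 'visr' + 'visr' + 'visr'
Result: visrvisrvisr


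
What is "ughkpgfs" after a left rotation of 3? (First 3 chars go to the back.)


Input: 'ughkpgfs', shift = 3
Operation: split at index 3 and swap parts
Front part s[0:3] = 'ugh'
Back part s[3:] = 'kpgfs'
Rotated = back + front = 'kpgfs' + 'ugh'
Result: kpgfsugh


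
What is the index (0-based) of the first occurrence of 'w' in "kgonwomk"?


Input string: 'kgonwomk'
Target: 'w'
Scanning left to right: s[0]='k', s[1]='g', s[2]='o', s[3]='n', s[4]='w'
First match at index: 4


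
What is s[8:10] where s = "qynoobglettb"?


Input string: 'qynoobglettb'
Operation: slice [8:10]
Extract characters: s[8]='e', s[9]='t'
Result: et


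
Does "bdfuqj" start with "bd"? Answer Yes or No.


Input string: 'bdfuqj'
Prefix to check: 'bd'
First 2 characters of input: 'bd'
Match: True
Result: Yes


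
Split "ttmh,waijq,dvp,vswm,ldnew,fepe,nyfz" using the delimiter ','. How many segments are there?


Input string: 'ttmh,waijq,dvp,vswm,ldnew,fepe,nyfz'
Delimiter: ','
Split result: 'ttmh', 'waijq', 'dvp', 'vswm', 'ldnew', 'fepe', 'nyfz'
Number of parts: 7


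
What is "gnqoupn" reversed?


Input string: 'gnqoupn'
Operation: reverse character order
Original order: 'g' -> 'n' -> 'q' -> 'o' -> 'u' -> 'p' -> 'n'
Reversed order: 'n' -> 'p' -> 'u' -> 'o' -> 'q' -> 'n' -> 'g'
Result: npuoqng


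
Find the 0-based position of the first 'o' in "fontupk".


Input string: 'fontupk'
Target: 'o'
Scanning left to right: s[0]='f', s[1]='o'
First match at index: 1


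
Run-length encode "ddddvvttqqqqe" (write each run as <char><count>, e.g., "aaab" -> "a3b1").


Input: 'ddddvvttqqqqe'
Operation: identify consecutive runs
Runs: 'dddd' -> d4, 'vv' -> v2, 'tt' -> t2, 'qqqq' -> q4, 'e' -> e1
Encoded: d4v2t2q4e1


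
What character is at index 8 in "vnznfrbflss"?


Input string: 'vnznfrbflss'
Operation: get character at index 8
Index mapping: s[0]='v', s[1]='n', s[2]='z', s[3]='n', s[4]='f', s[5]='r', s[6]='b', s[7]='f', s[8]='l'
Result: 'l'


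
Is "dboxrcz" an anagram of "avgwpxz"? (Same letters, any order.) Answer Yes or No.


String 1: 'avgwpxz' -> sorted: 'agpvwxz'
String 2: 'dboxrcz' -> sorted: 'bcdorxz'
Compare sorted forms: 'agpvwxz' != 'bcdorxz'
Anagram: No


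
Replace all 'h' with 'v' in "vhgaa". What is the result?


Input string: 'vhgaa'
Operation: replace 'h' with 'v'
Positions of 'h': 1
After replacement: vvgaa


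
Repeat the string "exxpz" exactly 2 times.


Input string: 'exxpz'
Operation: repeat 2 times
Concatenation: 'exxpz' + 'exxpz'
Result: exxpzexxpz


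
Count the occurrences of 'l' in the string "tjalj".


Input string: 'tjalj'
Target character: 'l'
Scan each position: s[3]='l'
Matches found at indices: 3
Total: 1


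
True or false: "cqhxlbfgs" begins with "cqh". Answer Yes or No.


Input string: 'cqhxlbfgs'
Prefix to check: 'cqh'
First 3 characters of input: 'cqh'
Match: True
Result: Yes


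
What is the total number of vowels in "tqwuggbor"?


Input string: 'tqwuggbor'
Operation: count vowels (a, e, i, o, u)
Scan: s[0]='t', s[1]='q', s[2]='w', s[3]='u' (vowel), s[4]='g', s[5]='g', s[6]='b', s[7]='o' (vowel), s[8]='r'
Vowels found: 2
Result: 2


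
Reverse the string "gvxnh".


Input string: 'gvxnh'
Operation: reverse character order
Original order: 'g' -> 'v' -> 'x' -> 'n' -> 'h'
Reversed order: 'h' -> 'n' -> 'x' -> 'v' -> 'g'
Result: hnxvg


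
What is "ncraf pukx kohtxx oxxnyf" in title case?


Input string: 'ncraf pukx kohtxx oxxnyf'
Operation: capitalize first letter of each word
Word transformations: 'ncraf'->'Ncraf', 'pukx'->'Pukx', 'kohtxx'->'Kohtxx', 'oxxnyf'->'Oxxnyf'
Result: Ncraf Pukx Kohtxx Oxxnyf


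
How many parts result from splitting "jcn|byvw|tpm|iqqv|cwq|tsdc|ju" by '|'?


Input string: 'jcn|byvw|tpm|iqqv|cwq|tsdc|ju'
Delimiter: '|'
Split result: 'jcn', 'byvw', 'tpm', 'iqqv', 'cwq', 'tsdc', 'ju'
Number of parts: 7


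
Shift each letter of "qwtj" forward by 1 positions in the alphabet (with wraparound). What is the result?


Input: 'qwtj', shift = 1
Operation: for each letter, (position + 1) mod 26
Mapping: 'q'(16+1=17)->'r', 'w'(22+1=23)->'x', 't'(19+1=20)->'u', 'j'(9+1=10)->'k'
Result: rxuk


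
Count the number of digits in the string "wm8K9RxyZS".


Input string: 'wm8K9RxyZS'
Operation: count digit characters (0-9)
Scan: 'w', 'm', '8'(digit), 'K', '9'(digit), 'R', 'x', 'y', 'Z', 'S'
Digits found: 2
Result: 2


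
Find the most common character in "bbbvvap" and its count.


Input: 'bbbvvap'
Operation: tally each character
Counts: 'a':1, 'b':3, 'p':1, 'v':2
Maximum: 'b' appears 3 times


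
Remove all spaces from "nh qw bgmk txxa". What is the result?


Input string: 'nh qw bgmk txxa'
Operation: remove all spaces
Words: 'nh', 'qw', 'bgmk', 'txxa'
Join without spaces: nhqwbgmktxxa


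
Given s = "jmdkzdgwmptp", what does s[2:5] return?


Input string: 'jmdkzdgwmptp'
Operation: slice [2:5]
Extract characters: s[2]='d', s[3]='k', s[4]='z'
Result: dkz


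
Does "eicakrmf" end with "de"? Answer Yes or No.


Input string: 'eicakrmf'
Suffix to check: 'de'
Last 2 characters of input: 'mf'
Match: False
Result: No


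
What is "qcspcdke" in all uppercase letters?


Input string: 'qcspcdke'
Operation: convert each letter to uppercase
Mapping: 'q'->'Q', 'c'->'C', 's'->'S', 'p'->'P', 'c'->'C', 'd'->'D', 'k'->'K', 'e'->'E'
Result: QCSPCDKE


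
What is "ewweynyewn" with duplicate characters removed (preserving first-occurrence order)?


Input: 'ewweynyewn'
Operation: keep first occurrence of each character
Scan: s[0]='e' new -> keep; s[1]='w' new -> keep; s[2]='w' seen -> skip; s[3]='e' seen -> skip; s[4]='y' new -> keep; s[5]='n' new -> keep; s[6]='y' seen -> skip; s[7]='e' seen -> skip; s[8]='w' seen -> skip; s[9]='n' seen -> skip
Result: ewyn


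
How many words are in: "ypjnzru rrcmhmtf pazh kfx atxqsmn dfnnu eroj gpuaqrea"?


Input string: 'ypjnzru rrcmhmtf pazh kfx atxqsmn dfnnu eroj gpuaqrea'
Operation: split by spaces
Words found: 'ypjnzru', 'rrcmhmtf', 'pazh', 'kfx', 'atxqsmn', 'dfnnu', 'eroj', 'gpuaqrea'
Word count: 8


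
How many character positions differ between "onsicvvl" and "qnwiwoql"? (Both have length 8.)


String 1: 'onsicvvl'
String 2: 'qnwiwoql'
Compare each position: pos 0: 'o'!='q', pos 1: 'n'=='n', pos 2: 's'!='w', pos 3: 'i'=='i', pos 4: 'c'!='w', pos 5: 'v'!='o', pos 6: 'v'!='q', pos 7: 'l'=='l'
Differing positions: 5
Hamming distance: 5


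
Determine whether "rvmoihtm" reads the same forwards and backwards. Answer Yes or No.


Input string: 'rvmoihtm'
Reversed: 'mthiomvr'
Compare pairs: s[0]='r' vs s[7]='m' (mismatch), s[1]='v' vs s[6]='t' (mismatch), s[2]='m' vs s[5]='h' (mismatch), s[3]='o' vs s[4]='i' (mismatch)
Palindrome: No


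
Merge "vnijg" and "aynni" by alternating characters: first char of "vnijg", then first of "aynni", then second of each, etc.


String 1: 'vnijg'
String 2: 'aynni'
Operation: alternate characters
Pairs: 'v'+'a', 'n'+'y', 'i'+'n', 'j'+'n', 'g'+'i'
Result: vanyinjngi


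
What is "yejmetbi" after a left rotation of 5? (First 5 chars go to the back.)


Input: 'yejmetbi', shift = 5
Operation: split at index 5 and swap parts
Front part s[0:5] = 'yejme'
Back part s[5:] = 'tbi'
Rotated = back + front = 'tbi' + 'yejme'
Result: tbiyejme


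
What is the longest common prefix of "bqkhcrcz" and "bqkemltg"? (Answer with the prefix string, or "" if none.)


String 1: 'bqkhcrcz'
String 2: 'bqkemltg'
Compare position by position:
pos 0: 'b' vs 'b' match
pos 1: 'q' vs 'q' match
pos 2: 'k' vs 'k' match
pos 3: 'h' vs 'e' differ -> stop
Longest common prefix: "bqk" (length 3)


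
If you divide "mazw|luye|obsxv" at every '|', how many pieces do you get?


Input string: 'mazw|luye|obsxv'
Delimiter: '|'
Split result: 'mazw', 'luye', 'obsxv'
Number of parts: 3


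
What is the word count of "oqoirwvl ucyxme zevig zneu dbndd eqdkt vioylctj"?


Input string: 'oqoirwvl ucyxme zevig zneu dbndd eqdkt vioylctj'
Operation: split by spaces
Words found: 'oqoirwvl', 'ucyxme', 'zevig', 'zneu', 'dbndd', 'eqdkt', 'vioylctj'
Word count: 7


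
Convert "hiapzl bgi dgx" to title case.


Input string: 'hiapzl bgi dgx'
Operation: capitalize first letter of each word
Word transformations: 'hiapzl'->'Hiapzl', 'bgi'->'Bgi', 'dgx'->'Dgx'
Result: Hiapzl Bgi Dgx


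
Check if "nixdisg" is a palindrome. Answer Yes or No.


Input string: 'nixdisg'
Reversed: 'gsidxin'
Compare pairs: s[0]='n' vs s[6]='g' (mismatch), s[1]='i' vs s[5]='s' (mismatch), s[2]='x' vs s[4]='i' (mismatch)
Palindrome: No


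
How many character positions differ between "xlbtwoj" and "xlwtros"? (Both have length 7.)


String 1: 'xlbtwoj'
String 2: 'xlwtros'
Compare each position: pos 0: 'x'=='x', pos 1: 'l'=='l', pos 2: 'b'!='w', pos 3: 't'=='t', pos 4: 'w'!='r', pos 5: 'o'=='o', pos 6: 'j'!='s'
Differing positions: 3
Hamming distance: 3


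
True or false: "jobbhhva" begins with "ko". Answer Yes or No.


Input string: 'jobbhhva'
Prefix to check: 'ko'
First 2 characters of input: 'jo'
Match: False
Result: No


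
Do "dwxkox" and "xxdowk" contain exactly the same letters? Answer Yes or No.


String 1: 'dwxkox' -> sorted: 'dkowxx'
String 2: 'xxdowk' -> sorted: 'dkowxx'
Compare sorted forms: 'dkowxx' == 'dkowxx'
Anagram: Yes


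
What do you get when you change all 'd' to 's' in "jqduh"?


Input string: 'jqduh'
Operation: replace 'd' with 's'
Positions of 'd': 2
After replacement: jqsuh


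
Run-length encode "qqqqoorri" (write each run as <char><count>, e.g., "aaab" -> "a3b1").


Input: 'qqqqoorri'
Operation: identify consecutive runs
Runs: 'qqqq' -> q4, 'oo' -> o2, 'rr' -> r2, 'i' -> i1
Encoded: q4o2r2i1


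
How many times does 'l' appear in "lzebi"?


Input string: 'lzebi'
Target character: 'l'
Scan each position: s[0]='l'
Matches found at indices: 0
Total: 1


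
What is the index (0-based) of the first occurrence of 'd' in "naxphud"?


Input string: 'naxphud'
Target: 'd'
Scanning left to right: s[0]='n', s[1]='a', s[2]='x', s[3]='p', s[4]='h', s[5]='u', s[6]='d'
First match at index: 6


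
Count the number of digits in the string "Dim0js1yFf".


Input string: 'Dim0js1yFf'
Operation: count digit characters (0-9)
Scan: 'D', 'i', 'm', '0'(digit), 'j', 's', '1'(digit), 'y', 'F', 'f'
Digits found: 2
Result: 2


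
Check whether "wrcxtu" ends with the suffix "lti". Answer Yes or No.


Input string: 'wrcxtu'
Suffix to check: 'lti'
Last 3 characters of input: 'xtu'
Match: False
Result: No


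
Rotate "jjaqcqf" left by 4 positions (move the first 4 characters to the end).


Input: 'jjaqcqf', shift = 4
Operation: split at index 4 and swap parts
Front part s[0:4] = 'jjaq'
Back part s[4:] = 'cqf'
Rotated = back + front = 'cqf' + 'jjaq'
Result: cqfjjaq


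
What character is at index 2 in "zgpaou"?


Input string: 'zgpaou'
Operation: get character at index 2
Index mapping: s[0]='z', s[1]='g', s[2]='p'
Result: 'p'


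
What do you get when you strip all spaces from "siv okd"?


Input string: 'siv okd'
Operation: remove all spaces
Words: 'siv', 'okd'
Join without spaces: sivokd


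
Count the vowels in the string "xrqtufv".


Input string: 'xrqtufv'
Operation: count vowels (a, e, i, o, u)
Scan: s[0]='x', s[1]='r', s[2]='q', s[3]='t', s[4]='u' (vowel), s[5]='f', s[6]='v'
Vowels found: 1
Result: 1


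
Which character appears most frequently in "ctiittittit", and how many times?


Input: 'ctiittittit'
Operation: tally each character
Counts: 'c':1, 'i':4, 't':6
Maximum: 't' appears 6 times


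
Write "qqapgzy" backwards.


Input string: 'qqapgzy'
Operation: reverse character order
Original order: 'q' -> 'q' -> 'a' -> 'p' -> 'g' -> 'z' -> 'y'
Reversed order: 'y' -> 'z' -> 'g' -> 'p' -> 'a' -> 'q' -> 'q'
Result: yzgpaqq


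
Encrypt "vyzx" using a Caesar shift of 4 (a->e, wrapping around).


Input: 'vyzx', shift = 4
Operation: for each letter, (position + 4) mod 26
Mapping: 'v'(21+4=25)->'z', 'y'(24+4=28, 28 mod 26=2)->'c', 'z'(25+4=29, 29 mod 26=3)->'d', 'x'(23+4=27, 27 mod 26=1)->'b'
Result: zcdb


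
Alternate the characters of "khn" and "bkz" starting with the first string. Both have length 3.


String 1: 'khn'
String 2: 'bkz'
Operation: alternate characters
Pairs: 'k'+'b', 'h'+'k', 'n'+'z'
Result: kbhknz


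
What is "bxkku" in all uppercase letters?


Input string: 'bxkku'
Operation: convert each letter to uppercase
Mapping: 'b'->'B', 'x'->'X', 'k'->'K', 'k'->'K', 'u'->'U'
Result: BXKKU


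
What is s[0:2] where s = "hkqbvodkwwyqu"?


Input string: 'hkqbvodkwwyqu'
Operation: slice [0:2]
Extract characters: s[0]='h', s[1]='k'
Result: hk


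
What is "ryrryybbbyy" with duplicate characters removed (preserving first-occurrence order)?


Input: 'ryrryybbbyy'
Operation: keep first occurrence of each character
Scan: s[0]='r' new -> keep; s[1]='y' new -> keep; s[2]='r' seen -> skip; s[3]='r' seen -> skip; s[4]='y' seen -> skip; s[5]='y' seen -> skip; s[6]='b' new -> keep; s[7]='b' seen -> skip; s[8]='b' seen -> skip; s[9]='y' seen -> skip; s[10]='y' seen -> skip
Result: ryb


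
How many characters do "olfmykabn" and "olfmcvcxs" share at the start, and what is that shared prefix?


String 1: 'olfmykabn'
String 2: 'olfmcvcxs'
Compare position by position:
pos 0: 'o' vs 'o' match
pos 1: 'l' vs 'l' match
pos 2: 'f' vs 'f' match
pos 3: 'm' vs 'm' match
pos 4: 'y' vs 'c' differ -> stop
Longest common prefix: "olfm" (length 4)


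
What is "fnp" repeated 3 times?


Input string: 'fnp'
Operation: repeat 3 times
Concatenation: 'fnp' + 'fnp' + 'fnp'
Result: fnpfnpfnp


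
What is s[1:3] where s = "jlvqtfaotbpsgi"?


Input string: 'jlvqtfaotbpsgi'
Operation: slice [1:3]
Extract characters: s[1]='l', s[2]='v'
Result: lv


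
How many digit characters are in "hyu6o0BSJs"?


Input string: 'hyu6o0BSJs'
Operation: count digit characters (0-9)
Scan: 'h', 'y', 'u', '6'(digit), 'o', '0'(digit), 'B', 'S', 'J', 's'
Digits found: 2
Result: 2


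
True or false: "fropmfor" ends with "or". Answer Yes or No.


Input string: 'fropmfor'
Suffix to check: 'or'
Last 2 characters of input: 'or'
Match: True
Result: Yes


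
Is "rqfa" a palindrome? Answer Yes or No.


Input string: 'rqfa'
Reversed: 'afqr'
Compare pairs: s[0]='r' vs s[3]='a' (mismatch), s[1]='q' vs s[2]='f' (mismatch)
Palindrome: No


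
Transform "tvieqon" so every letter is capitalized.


Input string: 'tvieqon'
Operation: convert each letter to uppercase
Mapping: 't'->'T', 'v'->'V', 'i'->'I', 'e'->'E', 'q'->'Q', 'o'->'O', 'n'->'N'
Result: TVIEQON


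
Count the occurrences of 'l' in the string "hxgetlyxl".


Input string: 'hxgetlyxl'
Target character: 'l'
Scan each position: s[5]='l', s[8]='l'
Matches found at indices: 5, 8
Total: 2


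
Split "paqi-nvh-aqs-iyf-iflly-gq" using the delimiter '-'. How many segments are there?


Input string: 'paqi-nvh-aqs-iyf-iflly-gq'
Delimiter: '-'
Split result: 'paqi', 'nvh', 'aqs', 'iyf', 'iflly', 'gq'
Number of parts: 6


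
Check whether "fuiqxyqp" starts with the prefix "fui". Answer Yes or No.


Input string: 'fuiqxyqp'
Prefix to check: 'fui'
First 3 characters of input: 'fui'
Match: True
Result: Yes


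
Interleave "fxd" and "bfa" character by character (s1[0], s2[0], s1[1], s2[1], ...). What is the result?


String 1: 'fxd'
String 2: 'bfa'
Operation: alternate characters
Pairs: 'f'+'b', 'x'+'f', 'd'+'a'
Result: fbxfda


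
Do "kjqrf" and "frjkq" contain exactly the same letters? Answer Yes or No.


String 1: 'kjqrf' -> sorted: 'fjkqr'
String 2: 'frjkq' -> sorted: 'fjkqr'
Compare sorted forms: 'fjkqr' == 'fjkqr'
Anagram: Yes


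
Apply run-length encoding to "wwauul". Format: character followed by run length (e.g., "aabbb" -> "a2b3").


Input: 'wwauul'
Operation: identify consecutive runs
Runs: 'ww' -> w2, 'a' -> a1, 'uu' -> u2, 'l' -> l1
Encoded: w2a1u2l1


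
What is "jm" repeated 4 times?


Input string: 'jm'
Operation: repeat 4 times
Concatenation: 'jm' + 'jm' + 'jm' + 'jm'
Result: jmjmjmjm


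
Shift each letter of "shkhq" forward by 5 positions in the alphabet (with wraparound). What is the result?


Input: 'shkhq', shift = 5
Operation: for each letter, (position + 5) mod 26
Mapping: 's'(18+5=23)->'x', 'h'(7+5=12)->'m', 'k'(10+5=15)->'p', 'h'(7+5=12)->'m', 'q'(16+5=21)->'v'
Result: xmpmv


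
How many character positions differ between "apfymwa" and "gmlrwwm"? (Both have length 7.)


String 1: 'apfymwa'
String 2: 'gmlrwwm'
Compare each position: pos 0: 'a'!='g', pos 1: 'p'!='m', pos 2: 'f'!='l', pos 3: 'y'!='r', pos 4: 'm'!='w', pos 5: 'w'=='w', pos 6: 'a'!='m'
Differing positions: 6
Hamming distance: 6


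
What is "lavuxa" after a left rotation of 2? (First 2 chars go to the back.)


Input: 'lavuxa', shift = 2
Operation: split at index 2 and swap parts
Front part s[0:2] = 'la'
Back part s[2:] = 'vuxa'
Rotated = back + front = 'vuxa' + 'la'
Result: vuxala


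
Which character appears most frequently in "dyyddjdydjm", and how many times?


Input: 'dyyddjdydjm'
Operation: tally each character
Counts: 'd':5, 'j':2, 'm':1, 'y':3
Maximum: 'd' appears 5 times


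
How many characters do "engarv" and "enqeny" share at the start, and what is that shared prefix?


String 1: 'engarv'
String 2: 'enqeny'
Compare position by position:
pos 0: 'e' vs 'e' match
pos 1: 'n' vs 'n' match
pos 2: 'g' vs 'q' differ -> stop
Longest common prefix: "en" (length 2)


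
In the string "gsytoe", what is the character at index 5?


Input string: 'gsytoe'
Operation: get character at index 5
Index mapping: s[0]='g', s[1]='s', s[2]='y', s[3]='t', s[4]='o', s[5]='e'
Result: 'e'


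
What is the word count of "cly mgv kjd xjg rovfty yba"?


Input string: 'cly mgv kjd xjg rovfty yba'
Operation: split by spaces
Words found: 'cly', 'mgv', 'kjd', 'xjg', 'rovfty', 'yba'
Word count: 6


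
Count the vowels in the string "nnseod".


Input string: 'nnseod'
Operation: count vowels (a, e, i, o, u)
Scan: s[0]='n', s[1]='n', s[2]='s', s[3]='e' (vowel), s[4]='o' (vowel), s[5]='d'
Vowels found: 2
Result: 2


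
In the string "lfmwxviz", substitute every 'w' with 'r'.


Input string: 'lfmwxviz'
Operation: replace 'w' with 'r'
Positions of 'w': 3
After replacement: lfmrxviz


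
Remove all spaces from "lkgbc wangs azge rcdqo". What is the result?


Input string: 'lkgbc wangs azge rcdqo'
Operation: remove all spaces
Words: 'lkgbc', 'wangs', 'azge', 'rcdqo'
Join without spaces: lkgbcwangsazgercdqo


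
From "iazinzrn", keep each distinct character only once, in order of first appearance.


Input: 'iazinzrn'
Operation: keep first occurrence of each character
Scan: s[0]='i' new -> keep; s[1]='a' new -> keep; s[2]='z' new -> keep; s[3]='i' seen -> skip; s[4]='n' new -> keep; s[5]='z' seen -> skip; s[6]='r' new -> keep; s[7]='n' seen -> skip
Result: iaznr


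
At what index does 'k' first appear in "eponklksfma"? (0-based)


Input string: 'eponklksfma'
Target: 'k'
Scanning left to right: s[0]='e', s[1]='p', s[2]='o', s[3]='n', s[4]='k'
First match at index: 4


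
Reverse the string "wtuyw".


Input string: 'wtuyw'
Operation: reverse character order
Original order: 'w' -> 't' -> 'u' -> 'y' -> 'w'
Reversed order: 'w' -> 'y' -> 'u' -> 't' -> 'w'
Result: wyutw


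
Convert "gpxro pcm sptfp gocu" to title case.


Input string: 'gpxro pcm sptfp gocu'
Operation: capitalize first letter of each word
Word transformations: 'gpxro'->'Gpxro', 'pcm'->'Pcm', 'sptfp'->'Sptfp', 'gocu'->'Gocu'
Result: Gpxro Pcm Sptfp Gocu


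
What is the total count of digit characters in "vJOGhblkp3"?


Input string: 'vJOGhblkp3'
Operation: count digit characters (0-9)
Scan: 'v', 'J', 'O', 'G', 'h', 'b', 'l', 'k', 'p', '3'(digit)
Digits found: 1
Result: 1


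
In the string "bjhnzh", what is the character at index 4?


Input string: 'bjhnzh'
Operation: get character at index 4
Index mapping: s[0]='b', s[1]='j', s[2]='h', s[3]='n', s[4]='z'
Result: 'z'


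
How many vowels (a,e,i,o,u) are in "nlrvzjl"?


Input string: 'nlrvzjl'
Operation: count vowels (a, e, i, o, u)
Scan: s[0]='n', s[1]='l', s[2]='r', s[3]='v', s[4]='z', s[5]='j', s[6]='l'
Vowels found: 0
Result: 0


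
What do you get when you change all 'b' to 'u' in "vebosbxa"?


Input string: 'vebosbxa'
Operation: replace 'b' with 'u'
Positions of 'b': 2, 5
After replacement: veuosuxa


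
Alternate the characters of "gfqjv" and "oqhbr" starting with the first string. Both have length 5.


String 1: 'gfqjv'
String 2: 'oqhbr'
Operation: alternate characters
Pairs: 'g'+'o', 'f'+'q', 'q'+'h', 'j'+'b', 'v'+'r'
Result: gofqqhjbvr


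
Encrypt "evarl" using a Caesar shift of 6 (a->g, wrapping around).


Input: 'evarl', shift = 6
Operation: for each letter, (position + 6) mod 26
Mapping: 'e'(4+6=10)->'k', 'v'(21+6=27, 27 mod 26=1)->'b', 'a'(0+6=6)->'g', 'r'(17+6=23)->'x', 'l'(11+6=17)->'r'
Result: kbgxr


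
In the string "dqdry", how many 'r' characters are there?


Input string: 'dqdry'
Target character: 'r'
Scan each position: s[3]='r'
Matches found at indices: 3
Total: 1


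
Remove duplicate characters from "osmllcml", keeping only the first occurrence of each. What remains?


Input: 'osmllcml'
Operation: keep first occurrence of each character
Scan: s[0]='o' new -> keep; s[1]='s' new -> keep; s[2]='m' new -> keep; s[3]='l' new -> keep; s[4]='l' seen -> skip; s[5]='c' new -> keep; s[6]='m' seen -> skip; s[7]='l' seen -> skip
Result: osmlc


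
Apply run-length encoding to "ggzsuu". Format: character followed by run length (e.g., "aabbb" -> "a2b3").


Input: 'ggzsuu'
Operation: identify consecutive runs
Runs: 'gg' -> g2, 'z' -> z1, 's' -> s1, 'uu' -> u2
Encoded: g2z1s1u2


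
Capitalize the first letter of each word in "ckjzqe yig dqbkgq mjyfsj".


Input string: 'ckjzqe yig dqbkgq mjyfsj'
Operation: capitalize first letter of each word
Word transformations: 'ckjzqe'->'Ckjzqe', 'yig'->'Yig', 'dqbkgq'->'Dqbkgq', 'mjyfsj'->'Mjyfsj'
Result: Ckjzqe Yig Dqbkgq Mjyfsj


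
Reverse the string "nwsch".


Input string: 'nwsch'
Operation: reverse character order
Original order: 'n' -> 'w' -> 's' -> 'c' -> 'h'
Reversed order: 'h' -> 'c' -> 's' -> 'w' -> 'n'
Result: hcswn


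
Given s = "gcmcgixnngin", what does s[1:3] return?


Input string: 'gcmcgixnngin'
Operation: slice [1:3]
Extract characters: s[1]='c', s[2]='m'
Result: cm


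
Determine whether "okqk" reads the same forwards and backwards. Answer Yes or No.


Input string: 'okqk'
Reversed: 'kqko'
Compare pairs: s[0]='o' vs s[3]='k' (mismatch), s[1]='k' vs s[2]='q' (mismatch)
Palindrome: No


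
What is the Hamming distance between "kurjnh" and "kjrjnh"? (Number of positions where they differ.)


String 1: 'kurjnh'
String 2: 'kjrjnh'
Compare each position: pos 0: 'k'=='k', pos 1: 'u'!='j', pos 2: 'r'=='r', pos 3: 'j'=='j', pos 4: 'n'=='n', pos 5: 'h'=='h'
Differing positions: 1
Hamming distance: 1


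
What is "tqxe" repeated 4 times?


Input string: 'tqxe'
Operation: repeat 4 times
Concatenation: 'tqxe' + 'tqxe' + 'tqxe' + 'tqxe'
Result: tqxetqxetqxetqxe


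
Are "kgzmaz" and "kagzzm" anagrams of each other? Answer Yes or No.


String 1: 'kgzmaz' -> sorted: 'agkmzz'
String 2: 'kagzzm' -> sorted: 'agkmzz'
Compare sorted forms: 'agkmzz' == 'agkmzz'
Anagram: Yes


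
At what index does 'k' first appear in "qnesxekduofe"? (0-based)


Input string: 'qnesxekduofe'
Target: 'k'
Scanning left to right: s[0]='q', s[1]='n', s[2]='e', s[3]='s', s[4]='x', s[5]='e', s[6]='k'
First match at index: 6


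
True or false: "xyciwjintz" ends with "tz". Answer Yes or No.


Input string: 'xyciwjintz'
Suffix to check: 'tz'
Last 2 characters of input: 'tz'
Match: True
Result: Yes


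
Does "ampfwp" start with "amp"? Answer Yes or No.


Input string: 'ampfwp'
Prefix to check: 'amp'
First 3 characters of input: 'amp'
Match: True
Result: Yes


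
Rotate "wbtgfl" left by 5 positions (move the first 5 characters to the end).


Input: 'wbtgfl', shift = 5
Operation: split at index 5 and swap parts
Front part s[0:5] = 'wbtgf'
Back part s[5:] = 'l'
Rotated = back + front = 'l' + 'wbtgf'
Result: lwbtgf


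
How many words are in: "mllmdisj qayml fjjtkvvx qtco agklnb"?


Input string: 'mllmdisj qayml fjjtkvvx qtco agklnb'
Operation: split by spaces
Words found: 'mllmdisj', 'qayml', 'fjjtkvvx', 'qtco', 'agklnb'
Word count: 5


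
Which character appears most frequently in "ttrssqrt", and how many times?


Input: 'ttrssqrt'
Operation: tally each character
Counts: 'q':1, 'r':2, 's':2, 't':3
Maximum: 't' appears 3 times


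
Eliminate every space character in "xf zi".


Input string: 'xf zi'
Operation: remove all spaces
Words: 'xf', 'zi'
Join without spaces: xfzi


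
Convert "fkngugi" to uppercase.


Input string: 'fkngugi'
Operation: convert each letter to uppercase
Mapping: 'f'->'F', 'k'->'K', 'n'->'N', 'g'->'G', 'u'->'U', 'g'->'G', 'i'->'I'
Result: FKNGUGI


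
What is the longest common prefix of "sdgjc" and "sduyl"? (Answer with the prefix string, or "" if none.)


String 1: 'sdgjc'
String 2: 'sduyl'
Compare position by position:
pos 0: 's' vs 's' match
pos 1: 'd' vs 'd' match
pos 2: 'g' vs 'u' differ -> stop
Longest common prefix: "sd" (length 2)


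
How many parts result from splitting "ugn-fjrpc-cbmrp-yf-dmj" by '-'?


Input string: 'ugn-fjrpc-cbmrp-yf-dmj'
Delimiter: '-'
Split result: 'ugn', 'fjrpc', 'cbmrp', 'yf', 'dmj'
Number of parts: 5


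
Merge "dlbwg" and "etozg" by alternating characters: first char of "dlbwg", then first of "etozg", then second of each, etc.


String 1: 'dlbwg'
String 2: 'etozg'
Operation: alternate characters
Pairs: 'd'+'e', 'l'+'t', 'b'+'o', 'w'+'z', 'g'+'g'
Result: deltbowzgg


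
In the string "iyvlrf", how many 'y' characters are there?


Input string: 'iyvlrf'
Target character: 'y'
Scan each position: s[1]='y'
Matches found at indices: 1
Total: 1


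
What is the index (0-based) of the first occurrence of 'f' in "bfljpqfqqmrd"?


Input string: 'bfljpqfqqmrd'
Target: 'f'
Scanning left to right: s[0]='b', s[1]='f'
First match at index: 1


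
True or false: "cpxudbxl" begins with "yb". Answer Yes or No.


Input string: 'cpxudbxl'
Prefix to check: 'yb'
First 2 characters of input: 'cp'
Match: False
Result: No


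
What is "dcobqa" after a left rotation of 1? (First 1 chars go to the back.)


Input: 'dcobqa', shift = 1
Operation: split at index 1 and swap parts
Front part s[0:1] = 'd'
Back part s[1:] = 'cobqa'
Rotated = back + front = 'cobqa' + 'd'
Result: cobqad


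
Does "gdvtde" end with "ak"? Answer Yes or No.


Input string: 'gdvtde'
Suffix to check: 'ak'
Last 2 characters of input: 'de'
Match: False
Result: No


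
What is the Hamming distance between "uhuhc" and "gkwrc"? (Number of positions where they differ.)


String 1: 'uhuhc'
String 2: 'gkwrc'
Compare each position: pos 0: 'u'!='g', pos 1: 'h'!='k', pos 2: 'u'!='w', pos 3: 'h'!='r', pos 4: 'c'=='c'
Differing positions: 4
Hamming distance: 4


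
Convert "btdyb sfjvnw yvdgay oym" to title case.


Input string: 'btdyb sfjvnw yvdgay oym'
Operation: capitalize first letter of each word
Word transformations: 'btdyb'->'Btdyb', 'sfjvnw'->'Sfjvnw', 'yvdgay'->'Yvdgay', 'oym'->'Oym'
Result: Btdyb Sfjvnw Yvdgay Oym


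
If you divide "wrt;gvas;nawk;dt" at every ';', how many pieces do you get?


Input string: 'wrt;gvas;nawk;dt'
Delimiter: ';'
Split result: 'wrt', 'gvas', 'nawk', 'dt'
Number of parts: 4


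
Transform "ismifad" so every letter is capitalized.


Input string: 'ismifad'
Operation: convert each letter to uppercase
Mapping: 'i'->'I', 's'->'S', 'm'->'M', 'i'->'I', 'f'->'F', 'a'->'A', 'd'->'D'
Result: ISMIFAD


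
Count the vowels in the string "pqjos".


Input string: 'pqjos'
Operation: count vowels (a, e, i, o, u)
Scan: s[0]='p', s[1]='q', s[2]='j', s[3]='o' (vowel), s[4]='s'
Vowels found: 1
Result: 1


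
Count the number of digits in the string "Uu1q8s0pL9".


Input string: 'Uu1q8s0pL9'
Operation: count digit characters (0-9)
Scan: 'U', 'u', '1'(digit), 'q', '8'(digit), 's', '0'(digit), 'p', 'L', '9'(digit)
Digits found: 4
Result: 4


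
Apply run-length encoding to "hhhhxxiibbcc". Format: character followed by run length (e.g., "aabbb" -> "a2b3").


Input: 'hhhhxxiibbcc'
Operation: identify consecutive runs
Runs: 'hhhh' -> h4, 'xx' -> x2, 'ii' -> i2, 'bb' -> b2, 'cc' -> c2
Encoded: h4x2i2b2c2


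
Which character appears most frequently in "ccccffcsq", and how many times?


Input: 'ccccffcsq'
Operation: tally each character
Counts: 'c':5, 'f':2, 'q':1, 's':1
Maximum: 'c' appears 5 times


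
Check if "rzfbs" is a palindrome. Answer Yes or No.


Input string: 'rzfbs'
Reversed: 'sbfzr'
Compare pairs: s[0]='r' vs s[4]='s' (mismatch), s[1]='z' vs s[3]='b' (mismatch)
Palindrome: No


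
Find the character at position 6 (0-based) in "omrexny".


Input string: 'omrexny'
Operation: get character at index 6
Index mapping: s[0]='o', s[1]='m', s[2]='r', s[3]='e', s[4]='x', s[5]='n', s[6]='y'
Result: 'y'


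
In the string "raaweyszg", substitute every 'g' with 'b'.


Input string: 'raaweyszg'
Operation: replace 'g' with 'b'
Positions of 'g': 8
After replacement: raaweyszb


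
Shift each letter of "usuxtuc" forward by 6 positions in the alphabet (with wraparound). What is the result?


Input: 'usuxtuc', shift = 6
Operation: for each letter, (position + 6) mod 26
Mapping: 'u'(20+6=26, 26 mod 26=0)->'a', 's'(18+6=24)->'y', 'u'(20+6=26, 26 mod 26=0)->'a', 'x'(23+6=29, 29 mod 26=3)->'d', 't'(19+6=25)->'z', 'u'(20+6=26, 26 mod 26=0)->'a', 'c'(2+6=8)->'i'
Result: ayadzai


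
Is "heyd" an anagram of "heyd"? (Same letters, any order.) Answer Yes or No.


String 1: 'heyd' -> sorted: 'dehy'
String 2: 'heyd' -> sorted: 'dehy'
Compare sorted forms: 'dehy' == 'dehy'
Anagram: Yes


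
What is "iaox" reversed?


Input string: 'iaox'
Operation: reverse character order
Original order: 'i' -> 'a' -> 'o' -> 'x'
Reversed order: 'x' -> 'o' -> 'a' -> 'i'
Result: xoai


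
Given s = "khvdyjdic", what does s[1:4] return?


Input string: 'khvdyjdic'
Operation: slice [1:4]
Extract characters: s[1]='h', s[2]='v', s[3]='d'
Result: hvd


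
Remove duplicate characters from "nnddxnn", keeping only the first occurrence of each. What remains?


Input: 'nnddxnn'
Operation: keep first occurrence of each character
Scan: s[0]='n' new -> keep; s[1]='n' seen -> skip; s[2]='d' new -> keep; s[3]='d' seen -> skip; s[4]='x' new -> keep; s[5]='n' seen -> skip; s[6]='n' seen -> skip
Result: ndx


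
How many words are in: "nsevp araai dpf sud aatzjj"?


Input string: 'nsevp araai dpf sud aatzjj'
Operation: split by spaces
Words found: 'nsevp', 'araai', 'dpf', 'sud', 'aatzjj'
Word count: 5


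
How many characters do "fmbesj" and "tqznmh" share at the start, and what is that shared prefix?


String 1: 'fmbesj'
String 2: 'tqznmh'
Compare position by position:
pos 0: 'f' vs 't' differ -> stop
Longest common prefix: "" (length 0)


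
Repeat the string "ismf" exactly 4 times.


Input string: 'ismf'
Operation: repeat 4 times
Concatenation: 'ismf' + 'ismf' + 'ismf' + 'ismf'
Result: ismfismfismfismf


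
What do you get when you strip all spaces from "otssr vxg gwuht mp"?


Input string: 'otssr vxg gwuht mp'
Operation: remove all spaces
Words: 'otssr', 'vxg', 'gwuht', 'mp'
Join without spaces: otssrvxggwuhtmp


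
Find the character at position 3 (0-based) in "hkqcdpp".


Input string: 'hkqcdpp'
Operation: get character at index 3
Index mapping: s[0]='h', s[1]='k', s[2]='q', s[3]='c'
Result: 'c'


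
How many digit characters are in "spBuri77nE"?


Input string: 'spBuri77nE'
Operation: count digit characters (0-9)
Scan: 's', 'p', 'B', 'u', 'r', 'i', '7'(digit), '7'(digit), 'n', 'E'
Digits found: 2
Result: 2


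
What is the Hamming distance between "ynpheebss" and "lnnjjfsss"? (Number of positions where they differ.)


String 1: 'ynpheebss'
String 2: 'lnnjjfsss'
Compare each position: pos 0: 'y'!='l', pos 1: 'n'=='n', pos 2: 'p'!='n', pos 3: 'h'!='j', pos 4: 'e'!='j', pos 5: 'e'!='f', pos 6: 'b'!='s', pos 7: 's'=='s', pos 8: 's'=='s'
Differing positions: 6
Hamming distance: 6


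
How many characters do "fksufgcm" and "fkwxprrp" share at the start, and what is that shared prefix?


String 1: 'fksufgcm'
String 2: 'fkwxprrp'
Compare position by position:
pos 0: 'f' vs 'f' match
pos 1: 'k' vs 'k' match
pos 2: 's' vs 'w' differ -> stop
Longest common prefix: "fk" (length 2)


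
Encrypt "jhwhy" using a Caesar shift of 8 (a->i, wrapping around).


Input: 'jhwhy', shift = 8
Operation: for each letter, (position + 8) mod 26
Mapping: 'j'(9+8=17)->'r', 'h'(7+8=15)->'p', 'w'(22+8=30, 30 mod 26=4)->'e', 'h'(7+8=15)->'p', 'y'(24+8=32, 32 mod 26=6)->'g'
Result: rpepg


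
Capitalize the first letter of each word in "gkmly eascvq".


Input string: 'gkmly eascvq'
Operation: capitalize first letter of each word
Word transformations: 'gkmly'->'Gkmly', 'eascvq'->'Eascvq'
Result: Gkmly Eascvq


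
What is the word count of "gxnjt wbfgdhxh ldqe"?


Input string: 'gxnjt wbfgdhxh ldqe'
Operation: split by spaces
Words found: 'gxnjt', 'wbfgdhxh', 'ldqe'
Word count: 3


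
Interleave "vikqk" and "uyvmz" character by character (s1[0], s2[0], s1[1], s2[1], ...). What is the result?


String 1: 'vikqk'
String 2: 'uyvmz'
Operation: alternate characters
Pairs: 'v'+'u', 'i'+'y', 'k'+'v', 'q'+'m', 'k'+'z'
Result: vuiykvqmkz


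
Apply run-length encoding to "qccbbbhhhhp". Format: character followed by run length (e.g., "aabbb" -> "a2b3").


Input: 'qccbbbhhhhp'
Operation: identify consecutive runs
Runs: 'q' -> q1, 'cc' -> c2, 'bbb' -> b3, 'hhhh' -> h4, 'p' -> p1
Encoded: q1c2b3h4p1


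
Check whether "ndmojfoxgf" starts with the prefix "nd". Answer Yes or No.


Input string: 'ndmojfoxgf'
Prefix to check: 'nd'
First 2 characters of input: 'nd'
Match: True
Result: Yes


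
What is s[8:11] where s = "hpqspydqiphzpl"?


Input string: 'hpqspydqiphzpl'
Operation: slice [8:11]
Extract characters: s[8]='i', s[9]='p', s[10]='h'
Result: iph


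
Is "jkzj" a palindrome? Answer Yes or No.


Input string: 'jkzj'
Reversed: 'jzkj'
Compare pairs: s[0]='j' vs s[3]='j' (match), s[1]='k' vs s[2]='z' (mismatch)
Palindrome: No


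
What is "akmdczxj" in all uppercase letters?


Input string: 'akmdczxj'
Operation: convert each letter to uppercase
Mapping: 'a'->'A', 'k'->'K', 'm'->'M', 'd'->'D', 'c'->'C', 'z'->'Z', 'x'->'X', 'j'->'J'
Result: AKMDCZXJ


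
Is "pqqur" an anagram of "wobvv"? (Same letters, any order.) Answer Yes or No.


String 1: 'wobvv' -> sorted: 'bovvw'
String 2: 'pqqur' -> sorted: 'pqqru'
Compare sorted forms: 'bovvw' != 'pqqru'
Anagram: No


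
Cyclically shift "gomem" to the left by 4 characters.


Input: 'gomem', shift = 4
Operation: split at index 4 and swap parts
Front part s[0:4] = 'gome'
Back part s[4:] = 'm'
Rotated = back + front = 'm' + 'gome'
Result: mgome


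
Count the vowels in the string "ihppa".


Input string: 'ihppa'
Operation: count vowels (a, e, i, o, u)
Scan: s[0]='i' (vowel), s[1]='h', s[2]='p', s[3]='p', s[4]='a' (vowel)
Vowels found: 2
Result: 2


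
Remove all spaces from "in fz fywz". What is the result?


Input string: 'in fz fywz'
Operation: remove all spaces
Words: 'in', 'fz', 'fywz'
Join without spaces: infzfywz


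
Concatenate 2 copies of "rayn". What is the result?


Input string: 'rayn'
Operation: repeat 2 times
Concatenation: 'rayn' + 'rayn'
Result: raynrayn


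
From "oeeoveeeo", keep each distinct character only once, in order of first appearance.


Input: 'oeeoveeeo'
Operation: keep first occurrence of each character
Scan: s[0]='o' new -> keep; s[1]='e' new -> keep; s[2]='e' seen -> skip; s[3]='o' seen -> skip; s[4]='v' new -> keep; s[5]='e' seen -> skip; s[6]='e' seen -> skip; s[7]='e' seen -> skip; s[8]='o' seen -> skip
Result: oev


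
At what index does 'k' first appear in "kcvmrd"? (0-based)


Input string: 'kcvmrd'
Target: 'k'
Scanning left to right: s[0]='k'
First match at index: 0


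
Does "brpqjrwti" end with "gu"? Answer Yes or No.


Input string: 'brpqjrwti'
Suffix to check: 'gu'
Last 2 characters of input: 'ti'
Match: False
Result: No


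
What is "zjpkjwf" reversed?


Input string: 'zjpkjwf'
Operation: reverse character order
Original order: 'z' -> 'j' -> 'p' -> 'k' -> 'j' -> 'w' -> 'f'
Reversed order: 'f' -> 'w' -> 'j' -> 'k' -> 'p' -> 'j' -> 'z'
Result: fwjkpjz


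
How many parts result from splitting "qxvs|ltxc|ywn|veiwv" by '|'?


Input string: 'qxvs|ltxc|ywn|veiwv'
Delimiter: '|'
Split result: 'qxvs', 'ltxc', 'ywn', 'veiwv'
Number of parts: 4


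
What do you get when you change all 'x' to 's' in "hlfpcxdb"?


Input string: 'hlfpcxdb'
Operation: replace 'x' with 's'
Positions of 'x': 5
After replacement: hlfpcsdb


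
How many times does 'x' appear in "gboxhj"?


Input string: 'gboxhj'
Target character: 'x'
Scan each position: s[3]='x'
Matches found at indices: 3
Total: 1


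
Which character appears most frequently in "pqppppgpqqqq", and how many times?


Input: 'pqppppgpqqqq'
Operation: tally each character
Counts: 'g':1, 'p':6, 'q':5
Maximum: 'p' appears 6 times


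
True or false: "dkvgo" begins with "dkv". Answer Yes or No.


Input string: 'dkvgo'
Prefix to check: 'dkv'
First 3 characters of input: 'dkv'
Match: True
Result: Yes


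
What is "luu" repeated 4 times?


Input string: 'luu'
Operation: repeat 4 times
Concatenation: 'luu' + 'luu' + 'luu' + 'luu'
Result: luuluuluuluu


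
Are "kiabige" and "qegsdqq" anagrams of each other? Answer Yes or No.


String 1: 'kiabige' -> sorted: 'abegiik'
String 2: 'qegsdqq' -> sorted: 'degqqqs'
Compare sorted forms: 'abegiik' != 'degqqqs'
Anagram: No


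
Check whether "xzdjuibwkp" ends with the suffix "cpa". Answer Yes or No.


Input string: 'xzdjuibwkp'
Suffix to check: 'cpa'
Last 3 characters of input: 'wkp'
Match: False
Result: No


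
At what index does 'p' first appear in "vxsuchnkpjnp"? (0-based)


Input string: 'vxsuchnkpjnp'
Target: 'p'
Scanning left to right: s[0]='v', s[1]='x', s[2]='s', s[3]='u', s[4]='c', s[5]='h', s[6]='n', s[7]='k', s[8]='p'
First match at index: 8


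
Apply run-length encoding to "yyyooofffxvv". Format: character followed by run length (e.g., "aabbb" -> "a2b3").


Input: 'yyyooofffxvv'
Operation: identify consecutive runs
Runs: 'yyy' -> y3, 'ooo' -> o3, 'fff' -> f3, 'x' -> x1, 'vv' -> v2
Encoded: y3o3f3x1v2


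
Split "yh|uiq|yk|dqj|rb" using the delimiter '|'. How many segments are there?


Input string: 'yh|uiq|yk|dqj|rb'
Delimiter: '|'
Split result: 'yh', 'uiq', 'yk', 'dqj', 'rb'
Number of parts: 5


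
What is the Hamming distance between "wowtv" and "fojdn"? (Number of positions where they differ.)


String 1: 'wowtv'
String 2: 'fojdn'
Compare each position: pos 0: 'w'!='f', pos 1: 'o'=='o', pos 2: 'w'!='j', pos 3: 't'!='d', pos 4: 'v'!='n'
Differing positions: 4
Hamming distance: 4


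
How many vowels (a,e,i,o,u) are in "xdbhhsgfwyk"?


Input string: 'xdbhhsgfwyk'
Operation: count vowels (a, e, i, o, u)
Scan: s[0]='x', s[1]='d', s[2]='b', s[3]='h', s[4]='h', s[5]='s', s[6]='g', s[7]='f', s[8]='w', s[9]='y', s[10]='k'
Vowels found: 0
Result: 0


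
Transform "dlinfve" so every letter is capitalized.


Input string: 'dlinfve'
Operation: convert each letter to uppercase
Mapping: 'd'->'D', 'l'->'L', 'i'->'I', 'n'->'N', 'f'->'F', 'v'->'V', 'e'->'E'
Result: DLINFVE
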